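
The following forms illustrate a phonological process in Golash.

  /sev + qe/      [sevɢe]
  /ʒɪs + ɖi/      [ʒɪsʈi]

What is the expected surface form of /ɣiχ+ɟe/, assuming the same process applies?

The data show progressive voicing assimilation: /q/ → [ɢ] after /v/; /ɖ/ → [ʈ] after /s/. In each pair only voicing changes, matching the preceding consonant, while place and manner stay constant.
The rule targets /ɟ/ (voiced palatal stop), which sits after the trigger /χ/ (voiceless).
The voiceless palatal stop is [c], so /ɟ/ → [c].

[ɣiχce]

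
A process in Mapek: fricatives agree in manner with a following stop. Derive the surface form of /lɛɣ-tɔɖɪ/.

[lɛgtɔɖɪ]

The rule targets /ɣ/ (voiced velar fricative), which sits before the trigger /t/ (stop).
Changing only its manner to stop gives [g] — the voiced velar stop.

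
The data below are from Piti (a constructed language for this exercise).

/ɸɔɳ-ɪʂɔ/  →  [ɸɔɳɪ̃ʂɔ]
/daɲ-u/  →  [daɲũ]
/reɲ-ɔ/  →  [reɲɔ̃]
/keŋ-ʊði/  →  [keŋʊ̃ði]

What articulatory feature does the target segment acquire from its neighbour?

nasality

The vowel /ɪ/ surfaces as nasalised [ɪ̃] next to the preceding nasal /ɳ/ — it has acquired the [+nasal] feature of its neighbour.
Likewise in the remaining data: /u/ → [ũ] after /ɲ/; /ɔ/ → [ɔ̃] after /ɲ/; /ʊ/ → [ʊ̃] after /ŋ/ — each time a vowel is nasalised next to a preceding nasal.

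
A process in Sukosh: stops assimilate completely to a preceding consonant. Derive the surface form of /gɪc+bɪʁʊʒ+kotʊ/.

/b/ is the segment targeted by the rule; it sits immediately after /c/, so it assimilates completely and surfaces as [c].
At the second juncture, /k/ likewise becomes [ʒ] adjacent to /ʒ/.

[gɪccɪʁʊʒʒotʊ]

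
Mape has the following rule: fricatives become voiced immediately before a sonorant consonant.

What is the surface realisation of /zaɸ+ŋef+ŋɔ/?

[zaβŋevŋɔ]

/ɸ/ is a voiceless bilabial fricative. The following trigger /ŋ/ is voiced, so /ɸ/ must become voiced as well.
A voiced bilabial fricative is [β], so the surface segment is [β].
The same rule applies at the second boundary: /f/ → [v] next to /ŋ/.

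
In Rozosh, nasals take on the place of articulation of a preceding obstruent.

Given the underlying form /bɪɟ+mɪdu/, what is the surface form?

/m/ is a voiced bilabial nasal. The preceding trigger /ɟ/ is palatal, so /m/ must become palatal as well.
The voiced palatal nasal is [ɲ], so /m/ → [ɲ].

[bɪɟɲɪdu]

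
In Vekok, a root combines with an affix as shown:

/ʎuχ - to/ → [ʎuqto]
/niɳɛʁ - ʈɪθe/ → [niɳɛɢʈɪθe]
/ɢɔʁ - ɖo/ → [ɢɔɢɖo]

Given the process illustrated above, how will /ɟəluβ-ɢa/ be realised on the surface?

[ɟəlubɢa]

The data show regressive manner assimilation: /χ/ → [q] before /t/; /ʁ/ → [ɢ] before /ʈ/; /ʁ/ → [ɢ] before /ɖ/. In each pair only manner changes, matching the following consonant, while place and voice stay constant.
/β/ is a voiced bilabial fricative. The following trigger /ɢ/ is a stop, so /β/ must become a stop as well.
The voiced bilabial stop is [b], so /β/ → [b].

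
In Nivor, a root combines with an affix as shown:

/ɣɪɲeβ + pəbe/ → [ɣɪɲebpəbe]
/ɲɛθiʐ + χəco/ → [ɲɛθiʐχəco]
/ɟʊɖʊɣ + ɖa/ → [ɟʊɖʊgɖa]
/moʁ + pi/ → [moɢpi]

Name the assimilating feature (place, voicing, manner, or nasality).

Underlying /β/ is realised as [b] next to /p/; /p/ itself does not change.
/β/ is a fricative while /p/ is a stop; the output [b] is a stop, matching the trigger — so the feature that spreads is manner.
Checking the remaining alternations: /ɣ/ → [g] before /ɖ/ (fricative → stop, matching a stop); /ʁ/ → [ɢ] before /p/ (fricative → stop, matching a stop) — only manner changes, and always toward the following segment.
No alternation appears in [ɲɛθiʐχəco]: there the adjacent consonants already agree in manner (/ʐ/ and /χ/ are both fricatives), so this form is consistent with the same rule.

manner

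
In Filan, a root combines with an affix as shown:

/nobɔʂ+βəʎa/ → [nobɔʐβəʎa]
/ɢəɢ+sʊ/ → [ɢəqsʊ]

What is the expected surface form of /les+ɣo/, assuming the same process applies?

The data show regressive voicing assimilation: /ʂ/ → [ʐ] before /β/; /ɢ/ → [q] before /s/. In each pair only voicing changes, matching the following consonant, while place and manner stay constant.
The rule targets /s/ (voiceless alveolar fricative), which sits before the trigger /ɣ/ (voiced).
A voiced alveolar fricative is [z], so the surface segment is [z].

[lezɣo]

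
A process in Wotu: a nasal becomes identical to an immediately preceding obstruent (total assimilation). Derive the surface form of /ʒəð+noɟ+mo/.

/n/ is the segment targeted by the rule; it sits immediately after /ð/, so it assimilates completely and surfaces as [ð].
The same rule applies at the second boundary: /m/ → [ɟ] next to /ɟ/.

[ʒəððoɟɟo]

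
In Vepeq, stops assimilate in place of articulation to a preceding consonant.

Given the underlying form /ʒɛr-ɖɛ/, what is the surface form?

[ʒɛrdɛ]

/ɖ/ is a voiced retroflex stop. The preceding trigger /r/ is alveolar, so /ɖ/ must become alveolar as well.
A voiced alveolar stop is [d], so the surface segment is [d].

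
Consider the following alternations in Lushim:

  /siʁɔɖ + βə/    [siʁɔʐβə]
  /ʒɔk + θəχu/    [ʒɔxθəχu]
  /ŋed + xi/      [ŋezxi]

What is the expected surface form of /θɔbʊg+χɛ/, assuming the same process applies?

[θɔbʊɣχɛ]

The data show regressive manner assimilation: /ɖ/ → [ʐ] before /β/; /k/ → [x] before /θ/; /d/ → [z] before /x/. In each pair only manner changes, matching the following consonant, while place and voice stay constant.
/g/ is a voiced velar stop. The following trigger /χ/ is a fricative, so /g/ must become a fricative as well.
A voiced velar fricative is [ɣ], so the surface segment is [ɣ].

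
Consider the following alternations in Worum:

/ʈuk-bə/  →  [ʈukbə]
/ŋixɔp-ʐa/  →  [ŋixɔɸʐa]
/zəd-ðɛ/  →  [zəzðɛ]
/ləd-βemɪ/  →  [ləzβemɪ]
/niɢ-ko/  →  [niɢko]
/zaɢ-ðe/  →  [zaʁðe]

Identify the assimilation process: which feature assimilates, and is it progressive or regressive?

regressive manner assimilation

Underlying /p/ is realised as [ɸ] next to /ʐ/; /ʐ/ itself does not change.
/p/ is a stop while /ʐ/ is a fricative; the output [ɸ] is a fricative, matching the trigger — so the feature that spreads is manner.
Place and voice are unchanged, so the assimilation is partial, not total.
The same holds elsewhere in the data: /d/ → [z] before /ð/ (stop → fricative, matching a fricative); /d/ → [z] before /β/ (stop → fricative, matching a fricative); /ɢ/ → [ʁ] before /ð/ (stop → fricative, matching a fricative) — only manner changes, and always toward the following segment.
No alternation appears in [ʈukbə], [niɢko]: there the adjacent consonants already agree in manner (/k/ and /b/ are both stops; /ɢ/ and /k/ are both stops), so these forms are consistent with the same rule.
Since the segment that changes precedes the conditioning segment, the assimilation is regressive.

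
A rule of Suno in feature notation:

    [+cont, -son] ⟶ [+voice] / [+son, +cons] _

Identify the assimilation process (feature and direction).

The structural change is [+voice], and the conditioning segment [+son, +cons] (a sonorant consonant) is itself voiced, so the target comes to share the voicing of its neighbour — voicing assimilation.
The conditioning segment sits to the left of the focus bar, meaning the trigger precedes the segment that changes — progressive assimilation.

progressive voicing assimilation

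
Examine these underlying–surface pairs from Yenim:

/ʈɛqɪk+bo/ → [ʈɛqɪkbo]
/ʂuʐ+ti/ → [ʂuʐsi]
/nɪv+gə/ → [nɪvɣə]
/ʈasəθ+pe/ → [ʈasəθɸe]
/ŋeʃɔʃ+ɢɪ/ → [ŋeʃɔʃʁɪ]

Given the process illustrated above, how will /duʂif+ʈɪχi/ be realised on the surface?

[duʂifʂɪχi]

The data show progressive manner assimilation: /t/ → [s] after /ʐ/; /g/ → [ɣ] after /v/; /p/ → [ɸ] after /θ/; /ɢ/ → [ʁ] after /ʃ/. In each pair only manner changes, matching the preceding consonant, while place and voice stay constant.
No alternation appears in [ʈɛqɪkbo]: there the adjacent consonants already agree in manner (/b/ and /k/ are both stops), so this form is consistent with the same rule.
/ʈ/ is a voiceless retroflex stop. The preceding trigger /f/ is a fricative, so /ʈ/ must become a fricative as well.
Changing only its manner to fricative gives [ʂ] — the voiceless retroflex fricative.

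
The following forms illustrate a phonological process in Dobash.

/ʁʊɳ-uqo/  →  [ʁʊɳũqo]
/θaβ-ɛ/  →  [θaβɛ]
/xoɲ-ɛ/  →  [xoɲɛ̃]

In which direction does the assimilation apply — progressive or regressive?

progressive

The vowel /u/ surfaces as nasalised [ũ] next to the preceding nasal /ɳ/ — it has acquired the [+nasal] feature of its neighbour.
Likewise in the remaining data: /ɛ/ → [ɛ̃] after /ɲ/ — each time a vowel is nasalised next to a preceding nasal.
No change occurs in [θaβɛ] because the vowel at the boundary is adjacent to an oral consonant, not a nasal (/ɛ/ next to /β/).
Because the conditioning nasal is to the left of the vowel that changes, the process is progressive (perseverative).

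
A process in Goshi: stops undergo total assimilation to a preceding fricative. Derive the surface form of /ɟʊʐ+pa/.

/p/ is the segment targeted by the rule; it sits immediately after /ʐ/, so it assimilates completely and surfaces as [ʐ].

[ɟʊʐʐa]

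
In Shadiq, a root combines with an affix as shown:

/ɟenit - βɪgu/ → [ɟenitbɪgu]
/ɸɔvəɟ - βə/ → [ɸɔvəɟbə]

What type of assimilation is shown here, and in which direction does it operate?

progressive manner assimilation

The segment that alternates is /β/, which surfaces as [b] when adjacent to /t/.
The change fricative → stop matches the manner of the preceding /t/, identifying this as manner assimilation.
Place and voice are unchanged, so the assimilation is partial, not total.
The same holds elsewhere in the data: /β/ → [b] after /ɟ/ (fricative → stop, matching a stop) — only manner changes, and always toward the preceding segment.
The trigger is the preceding segment, so the direction is progressive (perseverative).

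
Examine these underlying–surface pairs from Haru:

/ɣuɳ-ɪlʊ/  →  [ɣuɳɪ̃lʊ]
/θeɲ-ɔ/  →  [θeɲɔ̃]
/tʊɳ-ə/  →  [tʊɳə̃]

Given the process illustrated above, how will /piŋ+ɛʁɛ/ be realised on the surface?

[piŋɛ̃ʁɛ]

The data show progressive nasality assimilation (vowel nasalisation): /ɪ/ → [ɪ̃] after /ɳ/; /ɔ/ → [ɔ̃] after /ɲ/; /ə/ → [ə̃] after /ɳ/ — a vowel is nasalised by an immediately preceding nasal consonant.
The vowel /ɛ/ is adjacent to the preceding nasal /ŋ/, so it acquires [+nasal] and surfaces as [ɛ̃].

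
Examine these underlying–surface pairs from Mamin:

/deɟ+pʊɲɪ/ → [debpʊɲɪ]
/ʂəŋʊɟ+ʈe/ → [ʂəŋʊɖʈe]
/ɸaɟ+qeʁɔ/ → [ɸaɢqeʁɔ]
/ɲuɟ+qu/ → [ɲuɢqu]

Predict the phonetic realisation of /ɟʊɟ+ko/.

[ɟʊgko]

The data show regressive place assimilation: /ɟ/ → [b] before /p/; /ɟ/ → [ɖ] before /ʈ/; /ɟ/ → [ɢ] before /q/. In each pair only place changes, matching the following consonant, while manner and voice stay constant.
The rule targets /ɟ/ (voiced palatal stop), which sits before the trigger /k/ (velar).
A voiced velar stop is [g], so the surface segment is [g].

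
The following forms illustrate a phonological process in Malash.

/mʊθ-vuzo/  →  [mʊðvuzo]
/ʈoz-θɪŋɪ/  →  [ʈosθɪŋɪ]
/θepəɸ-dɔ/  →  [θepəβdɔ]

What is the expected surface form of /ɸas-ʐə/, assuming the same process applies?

[ɸazʐə]

The data show regressive voicing assimilation: /θ/ → [ð] before /v/; /z/ → [s] before /θ/; /ɸ/ → [β] before /d/. In each pair only voicing changes, matching the following consonant, while place and manner stay constant.
/s/ is a voiceless alveolar fricative. The following trigger /ʐ/ is voiced, so /s/ must become voiced as well.
Changing only its voicing to voiced gives [z] — the voiced alveolar fricative.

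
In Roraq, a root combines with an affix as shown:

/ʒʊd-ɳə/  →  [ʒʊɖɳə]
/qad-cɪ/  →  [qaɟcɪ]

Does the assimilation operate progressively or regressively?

Comparing underlying and surface forms, /d/ → [ɖ] is the alternation; the neighbouring /ɳ/ is constant.
/d/ is alveolar while /ɳ/ is retroflex; the output [ɖ] is retroflex, matching the trigger — so the feature that spreads is place.
Checking the remaining alternation: /d/ → [ɟ] before /c/ (alveolar → palatal, matching palatal) — only place changes, and always toward the following segment.
The trigger is the following segment, so the direction is regressive (anticipatory).

regressive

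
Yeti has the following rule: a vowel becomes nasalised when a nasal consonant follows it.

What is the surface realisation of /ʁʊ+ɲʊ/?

/ʊ/ sits next to the nasal /ɲ/ and is therefore nasalised to [ʊ̃].

[ʁʊ̃ɲʊ]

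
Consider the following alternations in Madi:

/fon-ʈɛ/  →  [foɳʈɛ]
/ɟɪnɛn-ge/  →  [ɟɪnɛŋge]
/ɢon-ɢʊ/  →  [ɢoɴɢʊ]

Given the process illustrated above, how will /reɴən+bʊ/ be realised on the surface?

The data show regressive place assimilation: /n/ → [ɳ] before /ʈ/; /n/ → [ŋ] before /g/; /n/ → [ɴ] before /ɢ/. In each pair only place changes, matching the following consonant, while manner and voice stay constant.
/n/ is a voiced alveolar nasal. The following trigger /b/ is bilabial, so /n/ must become bilabial as well.
A voiced bilabial nasal is [m], so the surface segment is [m].

[reɴəmbʊ]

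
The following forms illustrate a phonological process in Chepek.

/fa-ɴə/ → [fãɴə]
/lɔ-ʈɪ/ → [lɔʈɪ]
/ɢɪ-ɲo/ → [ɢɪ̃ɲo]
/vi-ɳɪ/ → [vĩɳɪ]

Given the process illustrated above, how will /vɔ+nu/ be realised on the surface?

[vɔ̃nu]

The data show regressive nasality assimilation (vowel nasalisation): /a/ → [ã] before /ɴ/; /ɪ/ → [ɪ̃] before /ɲ/; /i/ → [ĩ] before /ɳ/ — a vowel is nasalised by an immediately following nasal consonant.
No change occurs in [lɔʈɪ] because the vowel at the boundary is adjacent to an oral consonant, not a nasal (/ɔ/ next to /ʈ/).
/ɔ/ sits next to the nasal /n/ and is therefore nasalised to [ɔ̃].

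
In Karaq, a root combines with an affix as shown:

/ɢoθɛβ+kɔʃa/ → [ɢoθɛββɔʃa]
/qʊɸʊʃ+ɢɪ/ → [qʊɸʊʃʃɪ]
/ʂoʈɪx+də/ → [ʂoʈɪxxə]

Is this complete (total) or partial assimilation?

total assimilation

The segment that alternates is /k/, which surfaces as [β] when adjacent to /β/.
The output [β] is identical to the trigger /β/ — every feature (place, manner, voicing) has been copied — so this is total assimilation.
The remaining alternations confirm this: /ɢ/ → [ʃ] after /ʃ/; /d/ → [x] after /x/ — in each case the output is a copy of the preceding consonant.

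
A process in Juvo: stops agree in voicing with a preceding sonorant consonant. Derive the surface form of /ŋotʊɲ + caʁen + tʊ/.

The rule targets /c/ (voiceless palatal stop), which sits after the trigger /ɲ/ (voiced).
Changing only its voicing to voiced gives [ɟ] — the voiced palatal stop.
The same rule applies at the second boundary: /t/ → [d] next to /n/.

[ŋotʊɲɟaʁendʊ]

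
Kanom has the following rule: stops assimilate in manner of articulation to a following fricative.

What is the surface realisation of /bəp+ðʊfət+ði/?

[bəɸðʊfəsði]

/p/ is a voiceless bilabial stop. The following trigger /ð/ is a fricative, so /p/ must become a fricative as well.
A voiceless bilabial fricative is [ɸ], so the surface segment is [ɸ].
The same rule applies at the second boundary: /t/ → [s] next to /ð/.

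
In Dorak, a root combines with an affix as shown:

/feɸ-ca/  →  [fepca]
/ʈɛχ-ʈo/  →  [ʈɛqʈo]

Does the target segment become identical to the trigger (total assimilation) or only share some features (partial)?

partial assimilation

Comparing underlying and surface forms, /ɸ/ → [p] is the alternation; the neighbouring /c/ is constant.
The change fricative → stop matches the manner of the following /c/, identifying this as manner assimilation.
Place and voice are unchanged, so the assimilation is partial, not total.
Checking the remaining alternation: /χ/ → [q] before /ʈ/ (fricative → stop, matching a stop) — only manner changes, and always toward the following segment.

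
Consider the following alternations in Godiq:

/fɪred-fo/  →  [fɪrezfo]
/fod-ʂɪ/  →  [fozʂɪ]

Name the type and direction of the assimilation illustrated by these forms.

regressive manner assimilation

Underlying /d/ is realised as [z] next to /f/; /f/ itself does not change.
The change stop → fricative matches the manner of the following /f/, identifying this as manner assimilation.
Place and voice are unchanged, so the assimilation is partial, not total.
Checking the remaining alternation: /d/ → [z] before /ʂ/ (stop → fricative, matching a fricative) — only manner changes, and always toward the following segment.
Since the segment that changes precedes the conditioning segment, the assimilation is regressive.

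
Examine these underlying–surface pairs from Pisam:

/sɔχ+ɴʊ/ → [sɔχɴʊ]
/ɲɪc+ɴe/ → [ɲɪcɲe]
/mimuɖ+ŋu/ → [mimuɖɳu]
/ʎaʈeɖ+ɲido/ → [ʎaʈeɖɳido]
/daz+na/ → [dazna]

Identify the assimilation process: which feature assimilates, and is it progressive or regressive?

progressive place assimilation

Underlying /ɴ/ is realised as [ɲ] next to /c/; /c/ itself does not change.
/ɴ/ is uvular while /c/ is palatal; the output [ɲ] is palatal, matching the trigger — so the feature that spreads is place.
Manner and voice are unchanged, so the assimilation is partial, not total.
The other alternating forms pattern the same way: /ŋ/ → [ɳ] after /ɖ/ (velar → retroflex, matching retroflex); /ɲ/ → [ɳ] after /ɖ/ (palatal → retroflex, matching retroflex) — only place changes, and always toward the preceding segment.
Nothing changes in [sɔχɴʊ], [dazna]: there the adjacent consonants already agree in place (/ɴ/ and /χ/ are both uvular; /n/ and /z/ are both alveolar), so these forms are consistent with the same rule.
The trigger is the preceding segment, so the direction is progressive (perseverative).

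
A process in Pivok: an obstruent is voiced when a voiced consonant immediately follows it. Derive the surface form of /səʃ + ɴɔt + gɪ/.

[səʒɴɔdgɪ]

/ʃ/ is a voiceless postalveolar fricative. The following trigger /ɴ/ is voiced, so /ʃ/ must become voiced as well.
A voiced postalveolar fricative is [ʒ], so the surface segment is [ʒ].
The same rule applies at the second boundary: /t/ → [d] next to /g/.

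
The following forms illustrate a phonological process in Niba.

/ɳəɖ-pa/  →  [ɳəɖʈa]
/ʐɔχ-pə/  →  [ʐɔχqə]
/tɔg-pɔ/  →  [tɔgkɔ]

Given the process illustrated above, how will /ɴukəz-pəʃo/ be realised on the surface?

The data show progressive place assimilation: /p/ → [ʈ] after /ɖ/; /p/ → [q] after /χ/; /p/ → [k] after /g/. In each pair only place changes, matching the preceding consonant, while manner and voice stay constant.
/p/ is a voiceless bilabial stop. The preceding trigger /z/ is alveolar, so /p/ must become alveolar as well.
A voiceless alveolar stop is [t], so the surface segment is [t].

[ɴukəztəʃo]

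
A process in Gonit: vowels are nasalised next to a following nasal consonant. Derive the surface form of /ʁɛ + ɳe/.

[ʁɛ̃ɳe]

/ɛ/ sits next to the nasal /ɳ/ and is therefore nasalised to [ɛ̃].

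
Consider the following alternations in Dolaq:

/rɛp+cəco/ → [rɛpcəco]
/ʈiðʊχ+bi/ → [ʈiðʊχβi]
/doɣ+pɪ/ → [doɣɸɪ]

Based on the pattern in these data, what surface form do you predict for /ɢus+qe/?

[ɢusχe]

The data show progressive manner assimilation: /b/ → [β] after /χ/; /p/ → [ɸ] after /ɣ/. In each pair only manner changes, matching the preceding consonant, while place and voice stay constant.
No alternation appears in [rɛpcəco]: there the adjacent consonants already agree in manner (/c/ and /p/ are both stops), so this form is consistent with the same rule.
The rule targets /q/ (voiceless uvular stop), which sits after the trigger /s/ (fricative).
Changing only its manner to fricative gives [χ] — the voiceless uvular fricative.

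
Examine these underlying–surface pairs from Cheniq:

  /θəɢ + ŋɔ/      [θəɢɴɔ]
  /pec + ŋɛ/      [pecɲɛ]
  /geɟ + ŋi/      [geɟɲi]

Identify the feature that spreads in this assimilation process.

Underlying /ŋ/ is realised as [ɴ] next to /ɢ/; /ɢ/ itself does not change.
The change velar → uvular matches the place of the preceding /ɢ/, identifying this as place assimilation.
The same holds elsewhere in the data: /ŋ/ → [ɲ] after /c/ (velar → palatal, matching palatal); /ŋ/ → [ɲ] after /ɟ/ (velar → palatal, matching palatal) — only place changes, and always toward the preceding segment.

place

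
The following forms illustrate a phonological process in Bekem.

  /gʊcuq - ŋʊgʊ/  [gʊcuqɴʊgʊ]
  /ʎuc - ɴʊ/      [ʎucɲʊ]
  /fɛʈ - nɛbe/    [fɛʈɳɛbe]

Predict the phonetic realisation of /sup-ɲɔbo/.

[supmɔbo]

The data show progressive place assimilation: /ŋ/ → [ɴ] after /q/; /ɴ/ → [ɲ] after /c/; /n/ → [ɳ] after /ʈ/. In each pair only place changes, matching the preceding consonant, while manner and voice stay constant.
/ɲ/ is a voiced palatal nasal. The preceding trigger /p/ is bilabial, so /ɲ/ must become bilabial as well.
Changing only its place to bilabial gives [m] — the voiced bilabial nasal.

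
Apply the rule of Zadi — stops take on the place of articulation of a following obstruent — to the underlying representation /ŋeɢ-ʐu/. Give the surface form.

The rule targets /ɢ/ (voiced uvular stop), which sits before the trigger /ʐ/ (retroflex).
A voiced retroflex stop is [ɖ], so the surface segment is [ɖ].

[ŋeɖʐu]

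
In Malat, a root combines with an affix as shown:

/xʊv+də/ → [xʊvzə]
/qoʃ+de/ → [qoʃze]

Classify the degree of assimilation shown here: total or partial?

partial assimilation

Comparing underlying and surface forms, /d/ → [z] is the alternation; the neighbouring /v/ is constant.
The change stop → fricative matches the manner of the preceding /v/, identifying this as manner assimilation.
Place and voice are unchanged, so the assimilation is partial, not total.
The other alternating form patterns the same way: /d/ → [z] after /ʃ/ (stop → fricative, matching a fricative) — only manner changes, and always toward the preceding segment.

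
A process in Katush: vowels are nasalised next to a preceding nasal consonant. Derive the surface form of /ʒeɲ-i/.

[ʒeɲĩ]

The vowel /i/ is adjacent to the preceding nasal /ɲ/, so it acquires [+nasal] and surfaces as [ĩ].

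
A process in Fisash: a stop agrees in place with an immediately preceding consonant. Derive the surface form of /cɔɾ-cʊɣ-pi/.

The rule targets /c/ (voiceless palatal stop), which sits after the trigger /ɾ/ (alveolar).
The voiceless alveolar stop is [t], so /c/ → [t].
At the second juncture, /p/ likewise becomes [k] adjacent to /ɣ/.

[cɔɾtʊɣki]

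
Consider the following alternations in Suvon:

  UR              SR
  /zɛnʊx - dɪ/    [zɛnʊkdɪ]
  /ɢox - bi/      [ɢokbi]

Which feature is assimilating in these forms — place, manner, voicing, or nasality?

The segment that alternates is /x/, which surfaces as [k] when adjacent to /d/.
/x/ is a fricative while /d/ is a stop; the output [k] is a stop, matching the trigger — so the feature that spreads is manner.
Checking the remaining alternation: /x/ → [k] before /b/ (fricative → stop, matching a stop) — only manner changes, and always toward the following segment.

manner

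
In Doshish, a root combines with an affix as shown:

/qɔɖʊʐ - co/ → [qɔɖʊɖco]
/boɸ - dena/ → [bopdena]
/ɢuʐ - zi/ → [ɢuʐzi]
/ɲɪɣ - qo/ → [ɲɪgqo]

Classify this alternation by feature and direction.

Underlying /ʐ/ is realised as [ɖ] next to /c/; /c/ itself does not change.
/ʐ/ is a fricative while /c/ is a stop; the output [ɖ] is a stop, matching the trigger — so the feature that spreads is manner.
Place and voice are unchanged, so the assimilation is partial, not total.
The same holds elsewhere in the data: /ɸ/ → [p] before /d/ (fricative → stop, matching a stop); /ɣ/ → [g] before /q/ (fricative → stop, matching a stop) — only manner changes, and always toward the following segment.
Nothing changes in [ɢuʐzi]: there the adjacent consonants already agree in manner (/ʐ/ and /z/ are both fricatives), so this form is consistent with the same rule.
The trigger is the following segment, so the direction is regressive (anticipatory).

regressive manner assimilation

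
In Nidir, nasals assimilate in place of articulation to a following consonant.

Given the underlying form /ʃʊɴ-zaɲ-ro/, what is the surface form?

[ʃʊnzanro]

/ɴ/ is a voiced uvular nasal. The following trigger /z/ is alveolar, so /ɴ/ must become alveolar as well.
A voiced alveolar nasal is [n], so the surface segment is [n].
The same rule applies at the second boundary: /ɲ/ → [n] next to /r/.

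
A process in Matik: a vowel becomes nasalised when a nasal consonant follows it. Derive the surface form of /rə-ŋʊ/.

/ə/ sits next to the nasal /ŋ/ and is therefore nasalised to [ə̃].

[rə̃ŋʊ]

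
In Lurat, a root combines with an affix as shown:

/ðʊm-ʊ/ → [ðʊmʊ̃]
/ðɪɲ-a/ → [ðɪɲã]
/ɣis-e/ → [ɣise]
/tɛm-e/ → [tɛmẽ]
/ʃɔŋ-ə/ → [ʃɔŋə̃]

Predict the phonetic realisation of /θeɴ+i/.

[θeɴĩ]

The data show progressive nasality assimilation (vowel nasalisation): /ʊ/ → [ʊ̃] after /m/; /a/ → [ã] after /ɲ/; /e/ → [ẽ] after /m/; /ə/ → [ə̃] after /ŋ/ — a vowel is nasalised by an immediately preceding nasal consonant.
No change occurs in [ɣise] because the vowel at the boundary is adjacent to an oral consonant, not a nasal (/e/ next to /s/).
The vowel /i/ is adjacent to the preceding nasal /ɴ/, so it acquires [+nasal] and surfaces as [ĩ].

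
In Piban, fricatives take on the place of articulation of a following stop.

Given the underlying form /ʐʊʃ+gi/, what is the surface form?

[ʐʊxgi]

The rule targets /ʃ/ (voiceless postalveolar fricative), which sits before the trigger /g/ (velar).
The voiceless velar fricative is [x], so /ʃ/ → [x].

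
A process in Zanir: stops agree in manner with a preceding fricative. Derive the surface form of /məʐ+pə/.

The rule targets /p/ (voiceless bilabial stop), which sits after the trigger /ʐ/ (fricative).
A voiceless bilabial fricative is [ɸ], so the surface segment is [ɸ].

[məʐɸə]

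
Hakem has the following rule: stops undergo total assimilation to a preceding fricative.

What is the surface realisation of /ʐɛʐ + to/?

[ʐɛʐʐo]

/t/ is the segment targeted by the rule; it sits immediately after /ʐ/, so it assimilates completely and surfaces as [ʐ].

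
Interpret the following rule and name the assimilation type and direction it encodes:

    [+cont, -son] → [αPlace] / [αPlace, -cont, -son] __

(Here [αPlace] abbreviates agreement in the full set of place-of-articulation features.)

progressive place assimilation

The rule copies the place features (abbreviated [Place]) from the environment onto the target, so the assimilating feature is place.
The conditioning segment sits to the left of the focus bar, meaning the trigger precedes the segment that changes — progressive assimilation.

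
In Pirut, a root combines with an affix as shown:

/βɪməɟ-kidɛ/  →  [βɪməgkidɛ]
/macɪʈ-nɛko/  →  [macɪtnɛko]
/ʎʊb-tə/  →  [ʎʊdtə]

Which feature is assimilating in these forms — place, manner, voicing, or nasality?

The segment that alternates is /ɟ/, which surfaces as [g] when adjacent to /k/.
The change palatal → velar matches the place of the following /k/, identifying this as place assimilation.
Checking the remaining alternations: /ʈ/ → [t] before /n/ (retroflex → alveolar, matching alveolar); /b/ → [d] before /t/ (bilabial → alveolar, matching alveolar) — only place changes, and always toward the following segment.

place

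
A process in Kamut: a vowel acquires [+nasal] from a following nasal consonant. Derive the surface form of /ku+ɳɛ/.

The vowel /u/ is adjacent to the following nasal /ɳ/, so it acquires [+nasal] and surfaces as [ũ].

[kũɳɛ]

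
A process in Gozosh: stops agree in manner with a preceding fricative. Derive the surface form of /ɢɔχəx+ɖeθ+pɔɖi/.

/ɖ/ is a voiced retroflex stop. The preceding trigger /x/ is a fricative, so /ɖ/ must become a fricative as well.
The voiced retroflex fricative is [ʐ], so /ɖ/ → [ʐ].
At the second juncture, /p/ likewise becomes [ɸ] adjacent to /θ/.

[ɢɔχəxʐeθɸɔɖi]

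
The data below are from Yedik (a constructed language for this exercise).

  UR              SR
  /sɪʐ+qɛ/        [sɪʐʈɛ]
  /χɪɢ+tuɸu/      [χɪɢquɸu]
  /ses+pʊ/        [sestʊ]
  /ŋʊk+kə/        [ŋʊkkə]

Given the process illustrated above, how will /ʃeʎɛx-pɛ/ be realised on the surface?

[ʃeʎɛxkɛ]

The data show progressive place assimilation: /q/ → [ʈ] after /ʐ/; /t/ → [q] after /ɢ/; /p/ → [t] after /s/. In each pair only place changes, matching the preceding consonant, while manner and voice stay constant.
Nothing changes in [ŋʊkkə]: there the adjacent consonants already agree in place (/k/ and /k/ are both velar), so this form is consistent with the same rule.
The rule targets /p/ (voiceless bilabial stop), which sits after the trigger /x/ (velar).
Changing only its place to velar gives [k] — the voiceless velar stop.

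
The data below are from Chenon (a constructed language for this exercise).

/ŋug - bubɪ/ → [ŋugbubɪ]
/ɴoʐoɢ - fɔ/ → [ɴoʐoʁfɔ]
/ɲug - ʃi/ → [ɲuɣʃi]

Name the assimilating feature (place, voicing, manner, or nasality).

The segment that alternates is /ɢ/, which surfaces as [ʁ] when adjacent to /f/.
The change stop → fricative matches the manner of the following /f/, identifying this as manner assimilation.
The same holds elsewhere in the data: /g/ → [ɣ] before /ʃ/ (stop → fricative, matching a fricative) — only manner changes, and always toward the following segment.
No alternation appears in [ŋugbubɪ]: there the adjacent consonants already agree in manner (/g/ and /b/ are both stops), so this form is consistent with the same rule.

manner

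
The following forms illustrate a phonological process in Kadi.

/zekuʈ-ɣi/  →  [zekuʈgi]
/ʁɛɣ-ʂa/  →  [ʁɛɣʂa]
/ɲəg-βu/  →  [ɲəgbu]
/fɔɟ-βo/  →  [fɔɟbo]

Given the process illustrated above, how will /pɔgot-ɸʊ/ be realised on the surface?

[pɔgotpʊ]

The data show progressive manner assimilation: /ɣ/ → [g] after /ʈ/; /β/ → [b] after /g/; /β/ → [b] after /ɟ/. In each pair only manner changes, matching the preceding consonant, while place and voice stay constant.
No alternation appears in [ʁɛɣʂa]: there the adjacent consonants already agree in manner (/ʂ/ and /ɣ/ are both fricatives), so this form is consistent with the same rule.
/ɸ/ is a voiceless bilabial fricative. The preceding trigger /t/ is a stop, so /ɸ/ must become a stop as well.
The voiceless bilabial stop is [p], so /ɸ/ → [p].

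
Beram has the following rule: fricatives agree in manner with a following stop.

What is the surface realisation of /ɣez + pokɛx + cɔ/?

[ɣedpokɛkcɔ]

The rule targets /z/ (voiced alveolar fricative), which sits before the trigger /p/ (stop).
Changing only its manner to stop gives [d] — the voiced alveolar stop.
At the second juncture, /x/ likewise becomes [k] adjacent to /c/.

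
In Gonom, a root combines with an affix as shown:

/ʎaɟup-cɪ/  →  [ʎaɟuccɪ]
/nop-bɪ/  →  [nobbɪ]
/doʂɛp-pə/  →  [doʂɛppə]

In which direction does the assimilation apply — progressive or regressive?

Underlying /p/ is realised as [c] next to /c/; /c/ itself does not change.
The output [c] is identical to the trigger /c/ — every feature (place, manner, voicing) has been copied — so this is total assimilation.
The remaining alternation confirms this: /p/ → [b] before /b/ — in each case the output is a copy of the following consonant.
In [doʂɛppə] the two consonants at the boundary are already identical (/p/ + /p/), so the rule applies vacuously and nothing changes.
Since the segment that changes precedes the conditioning segment, the assimilation is regressive.

regressive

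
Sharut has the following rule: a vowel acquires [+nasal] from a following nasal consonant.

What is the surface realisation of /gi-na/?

[gĩna]

/i/ sits next to the nasal /n/ and is therefore nasalised to [ĩ].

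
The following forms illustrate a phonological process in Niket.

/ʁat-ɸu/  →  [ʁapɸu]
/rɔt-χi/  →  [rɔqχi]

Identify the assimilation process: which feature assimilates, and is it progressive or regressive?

Underlying /t/ is realised as [p] next to /ɸ/; /ɸ/ itself does not change.
/t/ is alveolar while /ɸ/ is bilabial; the output [p] is bilabial, matching the trigger — so the feature that spreads is place.
Manner and voice are unchanged, so the assimilation is partial, not total.
The same holds elsewhere in the data: /t/ → [q] before /χ/ (alveolar → uvular, matching uvular) — only place changes, and always toward the following segment.
The trigger is the following segment, so the direction is regressive (anticipatory).

regressive place assimilation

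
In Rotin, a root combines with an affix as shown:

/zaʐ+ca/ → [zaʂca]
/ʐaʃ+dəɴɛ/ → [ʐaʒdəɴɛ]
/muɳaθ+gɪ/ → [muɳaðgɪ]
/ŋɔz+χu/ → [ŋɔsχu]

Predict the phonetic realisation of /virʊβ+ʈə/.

[virʊɸʈə]

The data show regressive voicing assimilation: /ʐ/ → [ʂ] before /c/; /ʃ/ → [ʒ] before /d/; /θ/ → [ð] before /g/; /z/ → [s] before /χ/. In each pair only voicing changes, matching the following consonant, while place and manner stay constant.
The rule targets /β/ (voiced bilabial fricative), which sits before the trigger /ʈ/ (voiceless).
Changing only its voicing to voiceless gives [ɸ] — the voiceless bilabial fricative.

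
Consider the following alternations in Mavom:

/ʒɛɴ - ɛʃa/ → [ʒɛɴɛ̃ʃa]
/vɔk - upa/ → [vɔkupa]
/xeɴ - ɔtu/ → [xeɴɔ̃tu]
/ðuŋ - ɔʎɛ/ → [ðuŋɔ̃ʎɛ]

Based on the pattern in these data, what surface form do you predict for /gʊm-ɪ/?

The data show progressive nasality assimilation (vowel nasalisation): /ɛ/ → [ɛ̃] after /ɴ/; /ɔ/ → [ɔ̃] after /ɴ/; /ɔ/ → [ɔ̃] after /ŋ/ — a vowel is nasalised by an immediately preceding nasal consonant.
No change occurs in [vɔkupa] because the vowel at the boundary is adjacent to an oral consonant, not a nasal (/u/ next to /k/).
/ɪ/ sits next to the nasal /m/ and is therefore nasalised to [ɪ̃].

[gʊmɪ̃]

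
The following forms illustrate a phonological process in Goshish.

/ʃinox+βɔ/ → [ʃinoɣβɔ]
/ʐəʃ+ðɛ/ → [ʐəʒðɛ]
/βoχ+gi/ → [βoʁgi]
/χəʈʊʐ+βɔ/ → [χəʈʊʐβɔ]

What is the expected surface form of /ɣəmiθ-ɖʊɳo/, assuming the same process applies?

[ɣəmiðɖʊɳo]

The data show regressive voicing assimilation: /x/ → [ɣ] before /β/; /ʃ/ → [ʒ] before /ð/; /χ/ → [ʁ] before /g/. In each pair only voicing changes, matching the following consonant, while place and manner stay constant.
Nothing changes in [χəʈʊʐβɔ]: there the adjacent consonants already agree in voicing (/ʐ/ and /β/ are both voiced), so this form is consistent with the same rule.
The rule targets /θ/ (voiceless dental fricative), which sits before the trigger /ɖ/ (voiced).
Changing only its voicing to voiced gives [ð] — the voiced dental fricative.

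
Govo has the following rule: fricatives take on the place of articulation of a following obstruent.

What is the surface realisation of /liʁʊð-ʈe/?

[liʁʊʐʈe]

/ð/ is a voiced dental fricative. The following trigger /ʈ/ is retroflex, so /ð/ must become retroflex as well.
Changing only its place to retroflex gives [ʐ] — the voiced retroflex fricative.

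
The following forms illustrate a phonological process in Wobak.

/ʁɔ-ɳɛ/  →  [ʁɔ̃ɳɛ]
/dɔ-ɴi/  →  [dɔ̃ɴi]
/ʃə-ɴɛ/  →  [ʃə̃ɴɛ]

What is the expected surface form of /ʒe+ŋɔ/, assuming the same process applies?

[ʒẽŋɔ]

The data show regressive nasality assimilation (vowel nasalisation): /ɔ/ → [ɔ̃] before /ɳ/; /ɔ/ → [ɔ̃] before /ɴ/; /ə/ → [ə̃] before /ɴ/ — a vowel is nasalised by an immediately following nasal consonant.
/e/ sits next to the nasal /ŋ/ and is therefore nasalised to [ẽ].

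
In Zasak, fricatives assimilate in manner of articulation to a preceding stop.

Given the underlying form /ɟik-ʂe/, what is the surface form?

[ɟikʈe]

The rule targets /ʂ/ (voiceless retroflex fricative), which sits after the trigger /k/ (stop).
The voiceless retroflex stop is [ʈ], so /ʂ/ → [ʈ].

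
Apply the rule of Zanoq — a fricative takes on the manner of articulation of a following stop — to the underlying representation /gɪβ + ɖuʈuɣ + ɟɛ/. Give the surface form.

The rule targets /β/ (voiced bilabial fricative), which sits before the trigger /ɖ/ (stop).
The voiced bilabial stop is [b], so /β/ → [b].
The same rule applies at the second boundary: /ɣ/ → [g] next to /ɟ/.

[gɪbɖuʈugɟɛ]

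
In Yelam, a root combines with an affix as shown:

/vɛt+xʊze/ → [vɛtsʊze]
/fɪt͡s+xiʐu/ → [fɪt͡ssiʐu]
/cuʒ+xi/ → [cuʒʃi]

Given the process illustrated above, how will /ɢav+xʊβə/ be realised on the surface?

[ɢavfʊβə]

The data show progressive place assimilation: /x/ → [s] after /t/; /x/ → [s] after /t͡s/; /x/ → [ʃ] after /ʒ/. In each pair only place changes, matching the preceding consonant, while manner and voice stay constant.
/x/ is a voiceless velar fricative. The preceding trigger /v/ is labiodental, so /x/ must become labiodental as well.
The voiceless labiodental fricative is [f], so /x/ → [f].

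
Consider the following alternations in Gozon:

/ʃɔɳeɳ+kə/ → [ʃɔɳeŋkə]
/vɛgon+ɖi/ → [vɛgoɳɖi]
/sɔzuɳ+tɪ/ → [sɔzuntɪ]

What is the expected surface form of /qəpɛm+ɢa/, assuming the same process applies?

The data show regressive place assimilation: /ɳ/ → [ŋ] before /k/; /n/ → [ɳ] before /ɖ/; /ɳ/ → [n] before /t/. In each pair only place changes, matching the following consonant, while manner and voice stay constant.
The rule targets /m/ (voiced bilabial nasal), which sits before the trigger /ɢ/ (uvular).
The voiced uvular nasal is [ɴ], so /m/ → [ɴ].

[qəpɛɴɢa]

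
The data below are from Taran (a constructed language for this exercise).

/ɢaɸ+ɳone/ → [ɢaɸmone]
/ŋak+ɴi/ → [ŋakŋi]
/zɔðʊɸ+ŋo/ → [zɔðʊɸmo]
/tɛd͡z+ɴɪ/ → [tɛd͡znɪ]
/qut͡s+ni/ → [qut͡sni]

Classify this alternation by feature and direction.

Underlying /ɳ/ is realised as [m] next to /ɸ/; /ɸ/ itself does not change.
/ɳ/ is retroflex while /ɸ/ is bilabial; the output [m] is bilabial, matching the trigger — so the feature that spreads is place.
Manner and voice are unchanged, so the assimilation is partial, not total.
The same holds elsewhere in the data: /ɴ/ → [ŋ] after /k/ (uvular → velar, matching velar); /ŋ/ → [m] after /ɸ/ (velar → bilabial, matching bilabial); /ɴ/ → [n] after /d͡z/ (uvular → alveolar, matching alveolar) — only place changes, and always toward the preceding segment.
No alternation appears in [qut͡sni]: there the adjacent consonants already agree in place (/n/ and /t͡s/ are both alveolar), so this form is consistent with the same rule.
The trigger is the preceding segment, so the direction is progressive (perseverative).

progressive place assimilation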